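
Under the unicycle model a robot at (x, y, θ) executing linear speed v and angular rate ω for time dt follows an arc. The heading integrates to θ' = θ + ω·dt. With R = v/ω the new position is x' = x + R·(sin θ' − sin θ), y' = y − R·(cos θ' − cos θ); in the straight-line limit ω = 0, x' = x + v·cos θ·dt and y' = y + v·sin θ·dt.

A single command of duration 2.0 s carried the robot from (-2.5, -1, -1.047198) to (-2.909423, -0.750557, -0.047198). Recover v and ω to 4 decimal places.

v = -0.2500, ω = 0.5000

Δθ = -0.047198 − -1.047198 = 1.000000
ω = Δθ/dt = 1.000000/2.0 = 0.5000
R = Δx/(sin θ' − sin θ) = -0.5000
v = R·ω = -0.5000·0.5000 = -0.2500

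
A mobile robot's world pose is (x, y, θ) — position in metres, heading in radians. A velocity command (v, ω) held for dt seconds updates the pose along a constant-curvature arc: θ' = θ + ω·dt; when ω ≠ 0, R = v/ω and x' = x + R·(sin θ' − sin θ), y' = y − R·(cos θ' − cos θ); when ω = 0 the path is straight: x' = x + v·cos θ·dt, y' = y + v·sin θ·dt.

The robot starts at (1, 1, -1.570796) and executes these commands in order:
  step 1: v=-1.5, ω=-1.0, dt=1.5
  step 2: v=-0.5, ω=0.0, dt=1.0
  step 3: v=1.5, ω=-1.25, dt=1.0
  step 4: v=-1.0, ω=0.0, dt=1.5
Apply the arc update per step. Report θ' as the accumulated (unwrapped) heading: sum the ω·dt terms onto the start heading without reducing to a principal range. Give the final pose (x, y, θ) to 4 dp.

step 1: θ'=-3.0708 (R=1.5000) → pose (2.3939, 2.4962, -3.0708)
step 2: θ'=-3.0708 (straight) → pose (2.8926, 2.5316, -3.0708)
step 3: θ'=-4.3208 (R=-1.2000) → pose (1.6986, 3.2706, -4.3208)
step 4: θ'=-4.3208 (straight) → pose (2.2711, 1.8842, -4.3208)

(2.2711, 1.8842, -4.3208)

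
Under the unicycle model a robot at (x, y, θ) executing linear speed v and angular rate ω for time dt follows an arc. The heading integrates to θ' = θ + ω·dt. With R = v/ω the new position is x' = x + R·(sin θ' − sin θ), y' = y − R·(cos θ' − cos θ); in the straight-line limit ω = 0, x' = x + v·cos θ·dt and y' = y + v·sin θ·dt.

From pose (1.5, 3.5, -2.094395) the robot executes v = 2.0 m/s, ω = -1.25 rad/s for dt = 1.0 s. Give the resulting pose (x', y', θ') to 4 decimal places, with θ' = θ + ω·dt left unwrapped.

θ' = -2.0944 + -1.25·1.0 = -3.3444
R = v/ω = 2.0/-1.25 = -1.6000
x' = 1.5 + -1.6000·(sin -3.3444 − sin -2.0944) = -0.2079
y' = 3.5 − -1.6000·(cos -3.3444 − cos -2.0944) = 2.7328

(-0.2079, 2.7328, -3.3444)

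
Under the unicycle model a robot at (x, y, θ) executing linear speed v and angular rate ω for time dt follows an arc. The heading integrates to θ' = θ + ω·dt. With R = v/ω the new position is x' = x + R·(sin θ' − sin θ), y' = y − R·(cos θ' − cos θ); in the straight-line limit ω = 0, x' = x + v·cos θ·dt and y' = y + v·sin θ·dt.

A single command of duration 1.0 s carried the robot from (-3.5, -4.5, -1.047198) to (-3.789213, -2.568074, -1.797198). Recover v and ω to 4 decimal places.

v = -2.0000, ω = -0.7500

Δθ = -1.797198 − -1.047198 = -0.750000
ω = Δθ/dt = -0.750000/1.0 = -0.7500
R = −Δy/(cos θ' − cos θ) = 2.6667
v = R·ω = 2.6667·-0.7500 = -2.0000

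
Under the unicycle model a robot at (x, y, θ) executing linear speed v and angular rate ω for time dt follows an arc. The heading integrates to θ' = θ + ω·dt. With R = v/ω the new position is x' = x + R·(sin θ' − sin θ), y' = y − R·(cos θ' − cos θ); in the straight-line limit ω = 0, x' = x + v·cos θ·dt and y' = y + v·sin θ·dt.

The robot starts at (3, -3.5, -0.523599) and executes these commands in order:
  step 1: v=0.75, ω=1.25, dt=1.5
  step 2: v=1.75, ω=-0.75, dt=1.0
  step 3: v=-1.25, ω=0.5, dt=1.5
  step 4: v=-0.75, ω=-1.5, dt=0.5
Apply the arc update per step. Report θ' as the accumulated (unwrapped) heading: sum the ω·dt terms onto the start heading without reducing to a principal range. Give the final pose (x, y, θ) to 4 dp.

step 1: θ'=1.3514 (R=0.6000) → pose (3.8856, -3.1110, 1.3514)
step 2: θ'=0.6014 (R=-2.3333) → pose (4.8428, -1.6949, 0.6014)
step 3: θ'=1.3514 (R=-2.5000) → pose (3.8172, -3.2121, 1.3514)
step 4: θ'=0.6014 (R=0.5000) → pose (3.6121, -3.5156, 0.6014)

(3.6121, -3.5156, 0.6014)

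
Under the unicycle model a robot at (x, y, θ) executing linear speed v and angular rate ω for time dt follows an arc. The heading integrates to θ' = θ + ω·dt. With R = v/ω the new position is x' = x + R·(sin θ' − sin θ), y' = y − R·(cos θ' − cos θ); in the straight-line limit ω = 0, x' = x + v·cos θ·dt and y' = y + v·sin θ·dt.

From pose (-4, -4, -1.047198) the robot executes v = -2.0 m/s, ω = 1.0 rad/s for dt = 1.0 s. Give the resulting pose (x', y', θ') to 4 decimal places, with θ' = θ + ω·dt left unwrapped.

(-5.6377, -3.0022, -0.0472)

θ' = -1.0472 + 1.0·1.0 = -0.0472
R = v/ω = -2.0/1.0 = -2.0000
x' = -4 + -2.0000·(sin -0.0472 − sin -1.0472) = -5.6377
y' = -4 − -2.0000·(cos -0.0472 − cos -1.0472) = -3.0022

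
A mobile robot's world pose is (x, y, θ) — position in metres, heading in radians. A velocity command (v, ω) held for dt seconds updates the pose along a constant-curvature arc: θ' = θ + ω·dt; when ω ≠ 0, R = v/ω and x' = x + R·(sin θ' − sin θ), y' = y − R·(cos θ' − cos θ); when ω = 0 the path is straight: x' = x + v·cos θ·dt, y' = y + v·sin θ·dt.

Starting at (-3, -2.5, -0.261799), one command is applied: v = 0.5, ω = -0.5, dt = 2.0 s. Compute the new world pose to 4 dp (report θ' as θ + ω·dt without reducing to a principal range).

(-2.3062, -3.1618, -1.2618)

θ' = -0.2618 + -0.5·2.0 = -1.2618
R = v/ω = 0.5/-0.5 = -1.0000
x' = -3 + -1.0000·(sin -1.2618 − sin -0.2618) = -2.3062
y' = -2.5 − -1.0000·(cos -1.2618 − cos -0.2618) = -3.1618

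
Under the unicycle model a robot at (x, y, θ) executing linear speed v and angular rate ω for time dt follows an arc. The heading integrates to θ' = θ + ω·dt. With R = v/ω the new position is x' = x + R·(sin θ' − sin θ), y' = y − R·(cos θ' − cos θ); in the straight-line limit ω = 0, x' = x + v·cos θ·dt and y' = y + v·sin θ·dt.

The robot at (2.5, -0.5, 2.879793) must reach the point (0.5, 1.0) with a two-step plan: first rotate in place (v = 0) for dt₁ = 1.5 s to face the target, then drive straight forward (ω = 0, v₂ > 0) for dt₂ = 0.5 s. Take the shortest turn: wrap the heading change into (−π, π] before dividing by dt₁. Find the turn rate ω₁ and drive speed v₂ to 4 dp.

heading to target = atan2(1−-0.5, 0.5−2.5) = 2.4981
Δθ = wrap(2.4981 − 2.8798) = -0.3817; ω₁ = Δθ/dt₁ = -0.2545
distance = √((0.5−2.5)² + (1−-0.5)²) = 2.5000; v₂ = distance/dt₂ = 5.0000

ω₁ = -0.2545, v₂ = 5.0000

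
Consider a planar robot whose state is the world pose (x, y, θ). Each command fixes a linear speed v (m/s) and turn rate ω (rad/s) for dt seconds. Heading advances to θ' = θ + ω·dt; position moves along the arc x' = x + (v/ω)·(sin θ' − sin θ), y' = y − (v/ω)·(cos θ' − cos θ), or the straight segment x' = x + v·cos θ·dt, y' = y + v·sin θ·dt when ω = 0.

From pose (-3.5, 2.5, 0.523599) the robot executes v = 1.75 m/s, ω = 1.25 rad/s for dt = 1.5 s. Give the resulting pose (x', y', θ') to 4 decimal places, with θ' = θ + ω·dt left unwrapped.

θ' = 0.5236 + 1.25·1.5 = 2.3986
R = v/ω = 1.75/1.25 = 1.4000
x' = -3.5 + 1.4000·(sin 2.3986 − sin 0.5236) = -3.2529
y' = 2.5 − 1.4000·(cos 2.3986 − cos 0.5236) = 4.7435

(-3.2529, 4.7435, 2.3986)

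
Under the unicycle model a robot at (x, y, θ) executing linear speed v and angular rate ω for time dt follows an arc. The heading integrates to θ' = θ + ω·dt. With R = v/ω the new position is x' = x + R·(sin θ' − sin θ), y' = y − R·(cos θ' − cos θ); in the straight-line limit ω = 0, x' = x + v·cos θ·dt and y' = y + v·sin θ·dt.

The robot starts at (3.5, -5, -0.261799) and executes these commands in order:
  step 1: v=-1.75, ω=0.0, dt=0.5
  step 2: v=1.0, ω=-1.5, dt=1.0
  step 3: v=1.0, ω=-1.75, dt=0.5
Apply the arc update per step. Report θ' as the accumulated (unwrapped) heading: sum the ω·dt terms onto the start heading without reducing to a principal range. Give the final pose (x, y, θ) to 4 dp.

(2.8521, -5.9357, -2.6368)

step 1: θ'=-0.2618 (straight) → pose (2.6548, -4.7735, -0.2618)
step 2: θ'=-1.7618 (R=-0.6667) → pose (3.1368, -5.5440, -1.7618)
step 3: θ'=-2.6368 (R=-0.5714) → pose (2.8521, -5.9357, -2.6368)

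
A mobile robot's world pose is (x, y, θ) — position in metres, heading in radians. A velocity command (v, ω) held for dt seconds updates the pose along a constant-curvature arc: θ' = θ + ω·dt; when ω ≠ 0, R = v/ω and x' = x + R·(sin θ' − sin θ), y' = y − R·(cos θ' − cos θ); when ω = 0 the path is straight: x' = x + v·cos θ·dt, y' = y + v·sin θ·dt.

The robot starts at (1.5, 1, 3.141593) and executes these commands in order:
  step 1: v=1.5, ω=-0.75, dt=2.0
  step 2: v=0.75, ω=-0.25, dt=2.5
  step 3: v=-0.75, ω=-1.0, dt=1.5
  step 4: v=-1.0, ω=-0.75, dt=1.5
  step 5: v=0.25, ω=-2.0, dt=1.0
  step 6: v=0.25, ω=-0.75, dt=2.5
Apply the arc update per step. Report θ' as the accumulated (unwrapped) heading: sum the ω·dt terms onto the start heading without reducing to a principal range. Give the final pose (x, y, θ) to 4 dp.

step 1: θ'=1.6416 (R=-2.0000) → pose (-0.4950, 2.8585, 1.6416)
step 2: θ'=1.0166 (R=-3.0000) → pose (-0.0535, 4.6495, 1.0166)
step 3: θ'=-0.4834 (R=0.7500) → pose (-1.0398, 4.3802, -0.4834)
step 4: θ'=-1.6084 (R=1.3333) → pose (-1.7525, 5.6109, -1.6084)
step 5: θ'=-3.6084 (R=-0.1250) → pose (-1.9336, 5.5039, -3.6084)
step 6: θ'=-5.4834 (R=-0.3333) → pose (-2.0227, 6.0339, -5.4834)

(-2.0227, 6.0339, -5.4834)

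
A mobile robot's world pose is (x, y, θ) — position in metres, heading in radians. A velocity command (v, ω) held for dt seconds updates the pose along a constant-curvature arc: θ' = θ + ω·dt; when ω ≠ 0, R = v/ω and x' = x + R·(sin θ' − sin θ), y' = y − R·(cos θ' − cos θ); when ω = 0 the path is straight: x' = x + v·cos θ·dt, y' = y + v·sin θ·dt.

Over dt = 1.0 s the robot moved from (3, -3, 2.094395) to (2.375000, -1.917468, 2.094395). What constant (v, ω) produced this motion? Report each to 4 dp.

v = 1.2500, ω = 0.0000

Δθ = 2.094395 − 2.094395 = 0.000000
ω = Δθ/dt = 0.000000/1.0 = 0.0000
ω = 0 → v = (Δx·cos θ + Δy·sin θ)/dt = 1.2500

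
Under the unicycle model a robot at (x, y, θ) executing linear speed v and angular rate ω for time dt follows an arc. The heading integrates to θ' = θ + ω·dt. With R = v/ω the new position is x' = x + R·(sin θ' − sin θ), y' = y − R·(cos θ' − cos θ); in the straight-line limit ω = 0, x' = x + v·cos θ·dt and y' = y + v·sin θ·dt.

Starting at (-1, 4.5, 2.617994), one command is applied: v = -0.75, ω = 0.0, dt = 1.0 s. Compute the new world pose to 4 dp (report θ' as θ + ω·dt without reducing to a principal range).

θ' = 2.6180 + 0.0·1.0 = 2.6180
ω = 0 → straight: x' = -1 + -0.75·cos(2.6180)·1.0 = -0.3505
y' = 4.5 + -0.75·sin(2.6180)·1.0 = 4.1250

(-0.3505, 4.1250, 2.6180)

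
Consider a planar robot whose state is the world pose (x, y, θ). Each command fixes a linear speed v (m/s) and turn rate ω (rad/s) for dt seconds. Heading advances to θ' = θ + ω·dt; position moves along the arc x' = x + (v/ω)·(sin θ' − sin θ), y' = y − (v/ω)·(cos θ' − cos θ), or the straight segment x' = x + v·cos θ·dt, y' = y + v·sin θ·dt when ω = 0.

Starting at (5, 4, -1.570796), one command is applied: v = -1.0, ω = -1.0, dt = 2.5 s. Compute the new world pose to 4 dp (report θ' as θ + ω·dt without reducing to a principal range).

(6.8011, 4.5985, -4.0708)

θ' = -1.5708 + -1.0·2.5 = -4.0708
R = v/ω = -1.0/-1.0 = 1.0000
x' = 5 + 1.0000·(sin -4.0708 − sin -1.5708) = 6.8011
y' = 4 − 1.0000·(cos -4.0708 − cos -1.5708) = 4.5985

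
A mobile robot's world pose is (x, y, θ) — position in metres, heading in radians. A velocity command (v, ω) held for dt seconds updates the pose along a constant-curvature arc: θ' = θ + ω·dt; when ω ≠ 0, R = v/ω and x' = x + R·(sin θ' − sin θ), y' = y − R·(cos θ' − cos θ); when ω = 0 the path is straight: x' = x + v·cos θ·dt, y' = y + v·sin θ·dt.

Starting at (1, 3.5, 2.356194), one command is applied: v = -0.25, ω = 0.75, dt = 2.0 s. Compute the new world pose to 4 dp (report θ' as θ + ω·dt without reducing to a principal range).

θ' = 2.3562 + 0.75·2.0 = 3.8562
R = v/ω = -0.25/0.75 = -0.3333
x' = 1 + -0.3333·(sin 3.8562 − sin 2.3562) = 1.4541
y' = 3.5 − -0.3333·(cos 3.8562 − cos 2.3562) = 3.4839

(1.4541, 3.4839, 3.8562)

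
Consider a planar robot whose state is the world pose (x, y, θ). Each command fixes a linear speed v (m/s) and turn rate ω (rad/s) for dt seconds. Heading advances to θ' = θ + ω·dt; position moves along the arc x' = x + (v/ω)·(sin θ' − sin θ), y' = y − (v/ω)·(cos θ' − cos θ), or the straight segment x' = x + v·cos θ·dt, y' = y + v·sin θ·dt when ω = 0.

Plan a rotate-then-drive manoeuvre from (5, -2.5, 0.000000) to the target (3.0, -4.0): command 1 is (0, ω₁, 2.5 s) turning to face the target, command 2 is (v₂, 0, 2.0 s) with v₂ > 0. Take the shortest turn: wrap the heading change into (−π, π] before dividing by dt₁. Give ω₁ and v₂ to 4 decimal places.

ω₁ = -0.9992, v₂ = 1.2500

heading to target = atan2(-4−-2.5, 3−5) = -2.4981
Δθ = wrap(-2.4981 − 0.0000) = -2.4981; ω₁ = Δθ/dt₁ = -0.9992
distance = √((3−5)² + (-4−-2.5)²) = 2.5000; v₂ = distance/dt₂ = 1.2500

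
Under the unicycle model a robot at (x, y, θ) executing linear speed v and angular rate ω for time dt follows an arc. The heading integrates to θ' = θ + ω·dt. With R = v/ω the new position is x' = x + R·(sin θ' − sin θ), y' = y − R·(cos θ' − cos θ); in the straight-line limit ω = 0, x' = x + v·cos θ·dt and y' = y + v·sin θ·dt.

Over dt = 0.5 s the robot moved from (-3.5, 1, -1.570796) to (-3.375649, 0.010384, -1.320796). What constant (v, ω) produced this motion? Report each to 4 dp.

v = 2.0000, ω = 0.5000

Δθ = -1.320796 − -1.570796 = 0.250000
ω = Δθ/dt = 0.250000/0.5 = 0.5000
R = −Δy/(cos θ' − cos θ) = 4.0000
v = R·ω = 4.0000·0.5000 = 2.0000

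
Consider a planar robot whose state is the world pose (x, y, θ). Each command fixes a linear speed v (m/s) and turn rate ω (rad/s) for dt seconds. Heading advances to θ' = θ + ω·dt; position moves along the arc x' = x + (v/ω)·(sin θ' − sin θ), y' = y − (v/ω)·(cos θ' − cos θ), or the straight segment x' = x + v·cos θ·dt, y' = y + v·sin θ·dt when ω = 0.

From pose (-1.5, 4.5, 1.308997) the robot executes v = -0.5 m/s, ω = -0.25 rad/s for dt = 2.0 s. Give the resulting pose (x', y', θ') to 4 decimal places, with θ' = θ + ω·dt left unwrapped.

θ' = 1.3090 + -0.25·2.0 = 0.8090
R = v/ω = -0.5/-0.25 = 2.0000
x' = -1.5 + 2.0000·(sin 0.8090 − sin 1.3090) = -1.9847
y' = 4.5 − 2.0000·(cos 0.8090 − cos 1.3090) = 3.6372

(-1.9847, 3.6372, 0.8090)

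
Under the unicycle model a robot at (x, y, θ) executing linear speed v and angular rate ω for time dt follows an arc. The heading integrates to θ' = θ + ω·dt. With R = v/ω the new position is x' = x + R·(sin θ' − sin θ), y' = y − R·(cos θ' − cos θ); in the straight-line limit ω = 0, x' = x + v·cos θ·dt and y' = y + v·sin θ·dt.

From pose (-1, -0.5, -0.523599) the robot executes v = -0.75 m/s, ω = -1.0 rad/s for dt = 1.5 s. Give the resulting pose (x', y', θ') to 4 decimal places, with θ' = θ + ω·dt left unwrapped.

θ' = -0.5236 + -1.0·1.5 = -2.0236
R = v/ω = -0.75/-1.0 = 0.7500
x' = -1 + 0.7500·(sin -2.0236 − sin -0.5236) = -1.2994
y' = -0.5 − 0.7500·(cos -2.0236 − cos -0.5236) = 0.4776

(-1.2994, 0.4776, -2.0236)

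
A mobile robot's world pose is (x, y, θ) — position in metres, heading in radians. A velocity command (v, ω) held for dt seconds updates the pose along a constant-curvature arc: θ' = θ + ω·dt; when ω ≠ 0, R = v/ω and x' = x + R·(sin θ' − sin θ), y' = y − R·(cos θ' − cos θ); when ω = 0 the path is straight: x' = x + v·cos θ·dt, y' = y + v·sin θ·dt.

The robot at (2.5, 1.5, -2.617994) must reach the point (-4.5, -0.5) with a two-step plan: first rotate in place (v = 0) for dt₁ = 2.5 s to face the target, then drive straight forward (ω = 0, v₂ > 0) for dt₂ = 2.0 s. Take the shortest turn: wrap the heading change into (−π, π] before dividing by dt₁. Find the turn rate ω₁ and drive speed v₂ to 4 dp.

ω₁ = -0.0981, v₂ = 3.6401

heading to target = atan2(-0.5−1.5, -4.5−2.5) = -2.8633
Δθ = wrap(-2.8633 − -2.6180) = -0.2453; ω₁ = Δθ/dt₁ = -0.0981
distance = √((-4.5−2.5)² + (-0.5−1.5)²) = 7.2801; v₂ = distance/dt₂ = 3.6401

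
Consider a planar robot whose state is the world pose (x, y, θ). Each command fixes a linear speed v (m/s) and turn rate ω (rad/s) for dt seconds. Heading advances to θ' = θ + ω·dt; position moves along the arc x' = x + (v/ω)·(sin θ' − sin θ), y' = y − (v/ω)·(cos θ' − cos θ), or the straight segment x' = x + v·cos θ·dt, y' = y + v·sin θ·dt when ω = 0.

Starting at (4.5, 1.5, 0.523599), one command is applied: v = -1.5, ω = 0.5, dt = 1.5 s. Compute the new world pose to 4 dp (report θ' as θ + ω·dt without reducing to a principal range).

θ' = 0.5236 + 0.5·1.5 = 1.2736
R = v/ω = -1.5/0.5 = -3.0000
x' = 4.5 + -3.0000·(sin 1.2736 − sin 0.5236) = 3.1315
y' = 1.5 − -3.0000·(cos 1.2736 − cos 0.5236) = -0.2196

(3.1315, -0.2196, 1.2736)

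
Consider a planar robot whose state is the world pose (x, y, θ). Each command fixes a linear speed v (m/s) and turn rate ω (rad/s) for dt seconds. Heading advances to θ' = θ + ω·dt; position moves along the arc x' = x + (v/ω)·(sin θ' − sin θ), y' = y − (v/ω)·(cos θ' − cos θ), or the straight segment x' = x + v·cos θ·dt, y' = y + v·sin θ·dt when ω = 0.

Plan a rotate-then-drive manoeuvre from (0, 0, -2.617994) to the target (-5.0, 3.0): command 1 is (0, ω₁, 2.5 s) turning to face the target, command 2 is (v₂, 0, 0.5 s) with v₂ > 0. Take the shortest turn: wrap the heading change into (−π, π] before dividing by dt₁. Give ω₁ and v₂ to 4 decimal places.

ω₁ = -0.4256, v₂ = 11.6619

heading to target = atan2(3−0, -5−0) = 2.6012
Δθ = wrap(2.6012 − -2.6180) = -1.0640; ω₁ = Δθ/dt₁ = -0.4256
distance = √((-5−0)² + (3−0)²) = 5.8310; v₂ = distance/dt₂ = 11.6619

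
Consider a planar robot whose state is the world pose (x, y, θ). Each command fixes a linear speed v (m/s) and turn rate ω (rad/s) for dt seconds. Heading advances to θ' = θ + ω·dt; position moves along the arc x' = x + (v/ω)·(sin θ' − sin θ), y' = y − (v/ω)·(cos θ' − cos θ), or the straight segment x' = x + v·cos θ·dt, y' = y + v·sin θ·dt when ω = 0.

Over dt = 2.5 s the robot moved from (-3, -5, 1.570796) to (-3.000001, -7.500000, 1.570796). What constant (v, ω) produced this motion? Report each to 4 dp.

Δθ = 1.570796 − 1.570796 = 0.000000
ω = Δθ/dt = 0.000000/2.5 = 0.0000
ω = 0 → v = (Δx·cos θ + Δy·sin θ)/dt = -1.0000

v = -1.0000, ω = 0.0000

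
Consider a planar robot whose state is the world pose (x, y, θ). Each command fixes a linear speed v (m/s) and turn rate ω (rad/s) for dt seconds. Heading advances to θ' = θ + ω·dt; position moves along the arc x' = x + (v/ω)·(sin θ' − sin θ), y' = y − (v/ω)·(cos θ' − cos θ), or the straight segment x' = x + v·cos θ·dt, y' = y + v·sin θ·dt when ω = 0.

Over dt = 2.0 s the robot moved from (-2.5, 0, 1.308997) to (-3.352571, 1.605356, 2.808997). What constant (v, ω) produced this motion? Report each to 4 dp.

v = 1.0000, ω = 0.7500

Δθ = 2.808997 − 1.308997 = 1.500000
ω = Δθ/dt = 1.500000/2.0 = 0.7500
R = −Δy/(cos θ' − cos θ) = 1.3333
v = R·ω = 1.3333·0.7500 = 1.0000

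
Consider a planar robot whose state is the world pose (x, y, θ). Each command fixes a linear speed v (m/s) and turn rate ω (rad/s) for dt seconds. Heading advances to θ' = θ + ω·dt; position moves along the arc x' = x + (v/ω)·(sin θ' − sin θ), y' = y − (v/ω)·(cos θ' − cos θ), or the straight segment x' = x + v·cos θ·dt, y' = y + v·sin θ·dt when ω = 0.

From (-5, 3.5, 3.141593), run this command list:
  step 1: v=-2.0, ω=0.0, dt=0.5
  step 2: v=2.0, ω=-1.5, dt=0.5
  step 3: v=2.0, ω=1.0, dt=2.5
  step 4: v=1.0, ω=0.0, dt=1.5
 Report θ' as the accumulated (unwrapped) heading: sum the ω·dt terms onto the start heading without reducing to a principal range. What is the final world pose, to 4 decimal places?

step 1: θ'=3.1416 (straight) → pose (-4.0000, 3.5000, 3.1416)
step 2: θ'=2.3916 (R=-1.3333) → pose (-4.9089, 3.8577, 2.3916)
step 3: θ'=4.8916 (R=2.0000) → pose (-8.2401, 2.0379, 4.8916)
step 4: θ'=4.8916 (straight) → pose (-7.9727, 0.5619, 4.8916)

(-7.9727, 0.5619, 4.8916)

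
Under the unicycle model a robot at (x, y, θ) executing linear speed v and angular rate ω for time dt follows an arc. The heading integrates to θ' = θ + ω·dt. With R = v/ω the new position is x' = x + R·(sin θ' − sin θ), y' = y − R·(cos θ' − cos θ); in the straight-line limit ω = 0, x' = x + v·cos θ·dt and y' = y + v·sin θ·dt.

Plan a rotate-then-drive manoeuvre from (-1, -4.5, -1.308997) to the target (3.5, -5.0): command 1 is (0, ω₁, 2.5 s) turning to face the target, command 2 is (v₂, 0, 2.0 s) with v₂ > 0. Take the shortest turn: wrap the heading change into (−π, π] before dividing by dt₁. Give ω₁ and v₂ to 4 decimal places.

ω₁ = 0.4793, v₂ = 2.2638

heading to target = atan2(-5−-4.5, 3.5−-1) = -0.1107
Δθ = wrap(-0.1107 − -1.3090) = 1.1983; ω₁ = Δθ/dt₁ = 0.4793
distance = √((3.5−-1)² + (-5−-4.5)²) = 4.5277; v₂ = distance/dt₂ = 2.2638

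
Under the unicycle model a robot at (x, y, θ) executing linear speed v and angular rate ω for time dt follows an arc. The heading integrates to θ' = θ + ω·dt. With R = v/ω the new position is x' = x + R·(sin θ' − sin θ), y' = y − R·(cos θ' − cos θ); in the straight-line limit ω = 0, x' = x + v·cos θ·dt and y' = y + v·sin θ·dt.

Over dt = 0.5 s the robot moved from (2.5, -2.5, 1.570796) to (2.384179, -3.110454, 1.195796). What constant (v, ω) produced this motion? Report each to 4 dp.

Δθ = 1.195796 − 1.570796 = -0.375000
ω = Δθ/dt = -0.375000/0.5 = -0.7500
R = −Δy/(cos θ' − cos θ) = 1.6667
v = R·ω = 1.6667·-0.7500 = -1.2500

v = -1.2500, ω = -0.7500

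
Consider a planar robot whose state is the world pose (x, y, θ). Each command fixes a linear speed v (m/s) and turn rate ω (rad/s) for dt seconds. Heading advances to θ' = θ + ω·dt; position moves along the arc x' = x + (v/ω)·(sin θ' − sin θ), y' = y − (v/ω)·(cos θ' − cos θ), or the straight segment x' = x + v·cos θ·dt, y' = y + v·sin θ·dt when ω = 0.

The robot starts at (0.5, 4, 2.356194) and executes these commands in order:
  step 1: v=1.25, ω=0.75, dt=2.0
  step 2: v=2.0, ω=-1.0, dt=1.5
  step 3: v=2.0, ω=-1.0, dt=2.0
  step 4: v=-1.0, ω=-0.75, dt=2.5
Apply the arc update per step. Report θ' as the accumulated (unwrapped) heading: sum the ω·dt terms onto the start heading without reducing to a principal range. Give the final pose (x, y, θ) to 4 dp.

step 1: θ'=3.8562 (R=1.6667) → pose (-1.7707, 4.0804, 3.8562)
step 2: θ'=2.3562 (R=-2.0000) → pose (-4.4956, 4.1769, 2.3562)
step 3: θ'=0.3562 (R=-2.0000) → pose (-3.7788, 7.4656, 0.3562)
step 4: θ'=-1.5188 (R=1.3333) → pose (-5.5752, 8.6459, -1.5188)

(-5.5752, 8.6459, -1.5188)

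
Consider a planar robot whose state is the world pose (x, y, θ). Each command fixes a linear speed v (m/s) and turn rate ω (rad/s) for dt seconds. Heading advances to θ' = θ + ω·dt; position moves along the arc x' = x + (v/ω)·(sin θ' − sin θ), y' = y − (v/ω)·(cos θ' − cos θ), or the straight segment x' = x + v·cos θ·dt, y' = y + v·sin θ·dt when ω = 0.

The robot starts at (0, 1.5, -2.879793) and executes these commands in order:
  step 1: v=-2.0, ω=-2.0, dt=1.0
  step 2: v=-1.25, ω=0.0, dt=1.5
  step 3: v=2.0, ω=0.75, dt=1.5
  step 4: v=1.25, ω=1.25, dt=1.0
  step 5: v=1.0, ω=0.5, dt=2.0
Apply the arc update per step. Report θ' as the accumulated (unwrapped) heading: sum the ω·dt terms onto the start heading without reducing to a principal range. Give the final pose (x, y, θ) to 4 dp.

step 1: θ'=-4.8798 (R=1.0000) → pose (1.2448, 0.3675, -4.8798)
step 2: θ'=-4.8798 (straight) → pose (0.9324, -1.4813, -4.8798)
step 3: θ'=-3.7548 (R=2.6667) → pose (-0.1623, 1.1438, -3.7548)
step 4: θ'=-2.5048 (R=1.0000) → pose (-1.3324, 1.1300, -2.5048)
step 5: θ'=-1.5048 (R=2.0000) → pose (-2.1388, -0.6099, -1.5048)

(-2.1388, -0.6099, -1.5048)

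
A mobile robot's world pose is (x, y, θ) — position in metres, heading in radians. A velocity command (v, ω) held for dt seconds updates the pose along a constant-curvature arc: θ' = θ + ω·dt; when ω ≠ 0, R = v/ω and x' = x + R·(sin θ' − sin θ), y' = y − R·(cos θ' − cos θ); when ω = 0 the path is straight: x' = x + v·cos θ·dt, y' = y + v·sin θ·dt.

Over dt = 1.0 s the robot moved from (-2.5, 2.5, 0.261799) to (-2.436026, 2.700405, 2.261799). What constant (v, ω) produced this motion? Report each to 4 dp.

v = 0.2500, ω = 2.0000

Δθ = 2.261799 − 0.261799 = 2.000000
ω = Δθ/dt = 2.000000/1.0 = 2.0000
R = −Δy/(cos θ' − cos θ) = 0.1250
v = R·ω = 0.1250·2.0000 = 0.2500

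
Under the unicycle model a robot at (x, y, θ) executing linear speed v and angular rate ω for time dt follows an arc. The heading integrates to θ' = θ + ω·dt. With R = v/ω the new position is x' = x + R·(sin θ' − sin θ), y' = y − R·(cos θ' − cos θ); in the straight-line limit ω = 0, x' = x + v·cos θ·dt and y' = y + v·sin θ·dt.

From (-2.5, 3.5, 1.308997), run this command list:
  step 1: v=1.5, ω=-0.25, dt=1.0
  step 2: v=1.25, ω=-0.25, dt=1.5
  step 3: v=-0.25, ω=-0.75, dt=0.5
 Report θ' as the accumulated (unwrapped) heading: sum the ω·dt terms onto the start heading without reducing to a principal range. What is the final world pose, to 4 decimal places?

step 1: θ'=1.0590 (R=-6.0000) → pose (-1.9356, 4.8856, 1.0590)
step 2: θ'=0.6840 (R=-5.0000) → pose (-0.7358, 6.3121, 0.6840)
step 3: θ'=0.3090 (R=0.3333) → pose (-0.8451, 6.2529, 0.3090)

(-0.8451, 6.2529, 0.3090)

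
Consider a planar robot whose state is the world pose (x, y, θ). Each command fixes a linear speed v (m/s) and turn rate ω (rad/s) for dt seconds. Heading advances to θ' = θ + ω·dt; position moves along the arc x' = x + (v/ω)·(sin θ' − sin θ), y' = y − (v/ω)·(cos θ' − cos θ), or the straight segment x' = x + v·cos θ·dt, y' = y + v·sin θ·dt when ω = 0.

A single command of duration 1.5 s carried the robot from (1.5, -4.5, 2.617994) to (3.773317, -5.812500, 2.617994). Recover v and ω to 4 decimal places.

Δθ = 2.617994 − 2.617994 = 0.000000
ω = Δθ/dt = 0.000000/1.5 = 0.0000
ω = 0 → v = (Δx·cos θ + Δy·sin θ)/dt = -1.7500

v = -1.7500, ω = 0.0000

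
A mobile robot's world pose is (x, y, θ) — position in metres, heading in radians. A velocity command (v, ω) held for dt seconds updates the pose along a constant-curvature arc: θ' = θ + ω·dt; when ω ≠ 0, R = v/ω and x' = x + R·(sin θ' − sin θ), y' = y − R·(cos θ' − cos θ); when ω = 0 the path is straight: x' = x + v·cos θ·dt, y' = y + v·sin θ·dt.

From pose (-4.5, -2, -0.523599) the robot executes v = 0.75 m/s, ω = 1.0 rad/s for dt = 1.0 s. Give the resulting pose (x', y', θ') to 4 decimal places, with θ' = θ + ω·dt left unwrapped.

(-3.7811, -2.0170, 0.4764)

θ' = -0.5236 + 1.0·1.0 = 0.4764
R = v/ω = 0.75/1.0 = 0.7500
x' = -4.5 + 0.7500·(sin 0.4764 − sin -0.5236) = -3.7811
y' = -2 − 0.7500·(cos 0.4764 − cos -0.5236) = -2.0170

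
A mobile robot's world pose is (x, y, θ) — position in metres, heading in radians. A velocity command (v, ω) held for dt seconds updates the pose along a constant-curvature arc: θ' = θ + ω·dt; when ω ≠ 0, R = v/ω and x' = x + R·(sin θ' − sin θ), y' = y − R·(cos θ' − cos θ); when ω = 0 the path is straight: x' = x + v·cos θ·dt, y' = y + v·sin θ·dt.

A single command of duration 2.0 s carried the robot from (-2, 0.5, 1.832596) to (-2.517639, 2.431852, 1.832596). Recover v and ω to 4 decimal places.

v = 1.0000, ω = 0.0000

Δθ = 1.832596 − 1.832596 = 0.000000
ω = Δθ/dt = 0.000000/2.0 = 0.0000
ω = 0 → v = (Δx·cos θ + Δy·sin θ)/dt = 1.0000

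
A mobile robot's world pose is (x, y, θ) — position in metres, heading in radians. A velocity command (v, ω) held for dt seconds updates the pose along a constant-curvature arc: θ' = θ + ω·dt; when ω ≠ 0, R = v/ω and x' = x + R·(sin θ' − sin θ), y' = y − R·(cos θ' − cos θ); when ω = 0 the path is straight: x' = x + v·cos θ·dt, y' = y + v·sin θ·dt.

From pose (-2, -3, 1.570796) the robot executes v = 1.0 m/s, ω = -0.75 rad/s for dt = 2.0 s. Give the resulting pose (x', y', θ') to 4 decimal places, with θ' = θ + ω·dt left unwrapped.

(-0.7610, -1.6700, 0.0708)

θ' = 1.5708 + -0.75·2.0 = 0.0708
R = v/ω = 1.0/-0.75 = -1.3333
x' = -2 + -1.3333·(sin 0.0708 − sin 1.5708) = -0.7610
y' = -3 − -1.3333·(cos 0.0708 − cos 1.5708) = -1.6700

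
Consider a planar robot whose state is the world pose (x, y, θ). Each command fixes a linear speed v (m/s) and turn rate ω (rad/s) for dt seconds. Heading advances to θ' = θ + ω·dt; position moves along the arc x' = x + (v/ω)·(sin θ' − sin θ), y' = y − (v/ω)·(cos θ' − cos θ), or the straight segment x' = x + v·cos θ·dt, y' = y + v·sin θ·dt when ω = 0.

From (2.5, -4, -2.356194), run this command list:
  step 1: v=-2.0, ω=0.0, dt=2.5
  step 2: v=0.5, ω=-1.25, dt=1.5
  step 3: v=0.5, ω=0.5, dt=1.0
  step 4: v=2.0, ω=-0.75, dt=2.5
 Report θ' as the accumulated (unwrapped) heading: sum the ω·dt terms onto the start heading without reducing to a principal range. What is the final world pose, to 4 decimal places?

step 1: θ'=-2.3562 (straight) → pose (6.0355, -0.4645, -2.3562)
step 2: θ'=-4.2312 (R=-0.4000) → pose (5.3981, -0.3668, -4.2312)
step 3: θ'=-3.7312 (R=1.0000) → pose (5.0677, 0.0016, -3.7312)
step 4: θ'=-5.6062 (R=-2.6667) → pose (4.8799, 4.2966, -5.6062)

(4.8799, 4.2966, -5.6062)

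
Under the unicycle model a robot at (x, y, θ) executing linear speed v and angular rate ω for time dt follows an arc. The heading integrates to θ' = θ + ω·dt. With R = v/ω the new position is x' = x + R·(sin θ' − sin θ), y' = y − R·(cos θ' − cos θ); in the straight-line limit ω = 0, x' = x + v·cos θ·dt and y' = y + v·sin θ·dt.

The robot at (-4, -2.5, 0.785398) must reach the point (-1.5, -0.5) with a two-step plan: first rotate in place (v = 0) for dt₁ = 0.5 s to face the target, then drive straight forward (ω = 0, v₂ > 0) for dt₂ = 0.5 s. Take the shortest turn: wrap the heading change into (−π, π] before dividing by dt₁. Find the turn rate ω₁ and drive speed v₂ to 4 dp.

heading to target = atan2(-0.5−-2.5, -1.5−-4) = 0.6747
Δθ = wrap(0.6747 − 0.7854) = -0.1107; ω₁ = Δθ/dt₁ = -0.2213
distance = √((-1.5−-4)² + (-0.5−-2.5)²) = 3.2016; v₂ = distance/dt₂ = 6.4031

ω₁ = -0.2213, v₂ = 6.4031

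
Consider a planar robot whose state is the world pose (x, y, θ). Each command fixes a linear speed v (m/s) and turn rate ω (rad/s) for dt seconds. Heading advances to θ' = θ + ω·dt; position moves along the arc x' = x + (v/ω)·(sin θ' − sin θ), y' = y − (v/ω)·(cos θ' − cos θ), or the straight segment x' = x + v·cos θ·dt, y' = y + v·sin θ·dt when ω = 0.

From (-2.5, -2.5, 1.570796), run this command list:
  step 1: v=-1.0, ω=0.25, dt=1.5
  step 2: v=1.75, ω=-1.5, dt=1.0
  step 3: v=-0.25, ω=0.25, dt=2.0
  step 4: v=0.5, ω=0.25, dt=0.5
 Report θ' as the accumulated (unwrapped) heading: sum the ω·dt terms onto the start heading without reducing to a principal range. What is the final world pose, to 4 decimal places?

step 1: θ'=1.9458 (R=-4.0000) → pose (-2.2220, -3.9651, 1.9458)
step 2: θ'=0.4458 (R=-1.1667) → pose (-1.6395, -2.4851, 0.4458)
step 3: θ'=0.9458 (R=-1.0000) → pose (-2.0193, -2.8023, 0.9458)
step 4: θ'=1.0708 (R=2.0000) → pose (-1.8860, -2.5910, 1.0708)

(-1.8860, -2.5910, 1.0708)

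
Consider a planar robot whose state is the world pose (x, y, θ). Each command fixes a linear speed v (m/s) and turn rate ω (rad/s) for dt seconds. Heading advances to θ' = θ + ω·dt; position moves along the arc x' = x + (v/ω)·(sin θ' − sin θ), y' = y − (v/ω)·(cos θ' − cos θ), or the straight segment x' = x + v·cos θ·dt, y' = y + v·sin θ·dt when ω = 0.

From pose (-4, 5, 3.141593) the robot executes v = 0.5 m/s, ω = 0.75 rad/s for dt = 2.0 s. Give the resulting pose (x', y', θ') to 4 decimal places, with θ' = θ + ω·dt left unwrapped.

θ' = 3.1416 + 0.75·2.0 = 4.6416
R = v/ω = 0.5/0.75 = 0.6667
x' = -4 + 0.6667·(sin 4.6416 − sin 3.1416) = -4.6650
y' = 5 − 0.6667·(cos 4.6416 − cos 3.1416) = 4.3805

(-4.6650, 4.3805, 4.6416)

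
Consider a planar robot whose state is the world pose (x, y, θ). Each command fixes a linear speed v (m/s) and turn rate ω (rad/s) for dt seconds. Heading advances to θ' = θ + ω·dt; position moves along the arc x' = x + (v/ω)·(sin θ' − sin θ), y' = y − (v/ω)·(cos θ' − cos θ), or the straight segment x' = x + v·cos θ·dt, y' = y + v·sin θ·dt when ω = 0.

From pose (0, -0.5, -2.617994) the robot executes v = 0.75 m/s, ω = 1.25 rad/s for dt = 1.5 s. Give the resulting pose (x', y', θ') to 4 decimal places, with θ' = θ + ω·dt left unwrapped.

(-0.1059, -1.4615, -0.7430)

θ' = -2.6180 + 1.25·1.5 = -0.7430
R = v/ω = 0.75/1.25 = 0.6000
x' = 0 + 0.6000·(sin -0.7430 − sin -2.6180) = -0.1059
y' = -0.5 − 0.6000·(cos -0.7430 − cos -2.6180) = -1.4615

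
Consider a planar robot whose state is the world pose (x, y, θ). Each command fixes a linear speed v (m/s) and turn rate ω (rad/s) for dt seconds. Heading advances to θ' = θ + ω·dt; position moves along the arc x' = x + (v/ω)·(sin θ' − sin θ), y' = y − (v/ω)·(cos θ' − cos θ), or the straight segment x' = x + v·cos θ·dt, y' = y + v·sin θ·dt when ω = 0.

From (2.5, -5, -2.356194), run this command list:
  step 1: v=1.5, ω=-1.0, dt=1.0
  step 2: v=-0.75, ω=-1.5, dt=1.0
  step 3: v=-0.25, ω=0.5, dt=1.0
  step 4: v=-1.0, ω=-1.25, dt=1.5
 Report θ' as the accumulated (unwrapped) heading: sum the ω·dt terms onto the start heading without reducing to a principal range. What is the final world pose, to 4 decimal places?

(0.8263, -7.2890, -6.2312)

step 1: θ'=-3.3562 (R=-1.5000) → pose (1.1199, -5.4049, -3.3562)
step 2: θ'=-4.8562 (R=0.5000) → pose (1.5083, -5.9651, -4.8562)
step 3: θ'=-4.3562 (R=-0.5000) → pose (1.5345, -6.2111, -4.3562)
step 4: θ'=-6.2312 (R=0.8000) → pose (0.8263, -7.2890, -6.2312)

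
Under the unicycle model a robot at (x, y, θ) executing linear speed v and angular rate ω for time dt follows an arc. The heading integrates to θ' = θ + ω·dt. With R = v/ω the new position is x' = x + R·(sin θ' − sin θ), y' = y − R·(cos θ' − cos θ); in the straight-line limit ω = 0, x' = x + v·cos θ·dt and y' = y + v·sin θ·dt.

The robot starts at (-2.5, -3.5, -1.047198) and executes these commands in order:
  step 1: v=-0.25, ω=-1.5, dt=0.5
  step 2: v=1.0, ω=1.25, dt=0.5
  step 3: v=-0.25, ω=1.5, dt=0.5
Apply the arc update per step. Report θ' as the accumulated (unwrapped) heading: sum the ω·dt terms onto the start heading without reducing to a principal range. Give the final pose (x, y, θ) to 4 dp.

(-2.5611, -3.7820, -0.4222)

step 1: θ'=-1.7972 (R=0.1667) → pose (-2.5181, -3.3793, -1.7972)
step 2: θ'=-1.1722 (R=0.8000) → pose (-2.4758, -3.8693, -1.1722)
step 3: θ'=-0.4222 (R=-0.1667) → pose (-2.5611, -3.7820, -0.4222)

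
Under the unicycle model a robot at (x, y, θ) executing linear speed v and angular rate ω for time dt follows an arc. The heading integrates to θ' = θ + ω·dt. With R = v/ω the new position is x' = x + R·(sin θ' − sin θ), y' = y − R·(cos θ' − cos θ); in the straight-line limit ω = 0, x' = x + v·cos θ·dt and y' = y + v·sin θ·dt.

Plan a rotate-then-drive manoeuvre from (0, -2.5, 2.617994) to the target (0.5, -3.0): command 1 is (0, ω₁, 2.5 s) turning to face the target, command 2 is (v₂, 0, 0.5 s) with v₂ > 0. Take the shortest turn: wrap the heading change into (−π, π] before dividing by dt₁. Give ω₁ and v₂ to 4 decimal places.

ω₁ = 1.1519, v₂ = 1.4142

heading to target = atan2(-3−-2.5, 0.5−0) = -0.7854
Δθ = wrap(-0.7854 − 2.6180) = 2.8798; ω₁ = Δθ/dt₁ = 1.1519
distance = √((0.5−0)² + (-3−-2.5)²) = 0.7071; v₂ = distance/dt₂ = 1.4142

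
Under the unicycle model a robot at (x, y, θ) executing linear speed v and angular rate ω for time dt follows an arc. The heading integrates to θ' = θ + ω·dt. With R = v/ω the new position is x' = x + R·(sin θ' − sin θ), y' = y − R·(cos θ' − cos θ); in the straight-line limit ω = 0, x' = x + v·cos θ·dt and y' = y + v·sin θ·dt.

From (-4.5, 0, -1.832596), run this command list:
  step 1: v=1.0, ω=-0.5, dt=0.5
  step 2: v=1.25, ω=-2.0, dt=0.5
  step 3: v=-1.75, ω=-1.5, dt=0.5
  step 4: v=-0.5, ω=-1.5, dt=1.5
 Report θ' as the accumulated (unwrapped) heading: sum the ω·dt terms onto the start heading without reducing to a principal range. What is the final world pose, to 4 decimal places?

step 1: θ'=-2.0826 (R=-2.0000) → pose (-4.6881, -0.4619, -2.0826)
step 2: θ'=-3.0826 (R=-0.6250) → pose (-5.1962, -0.7797, -3.0826)
step 3: θ'=-3.8326 (R=1.1667) → pose (-4.3839, -1.0453, -3.8326)
step 4: θ'=-6.0826 (R=0.3333) → pose (-4.5299, -1.6288, -6.0826)

(-4.5299, -1.6288, -6.0826)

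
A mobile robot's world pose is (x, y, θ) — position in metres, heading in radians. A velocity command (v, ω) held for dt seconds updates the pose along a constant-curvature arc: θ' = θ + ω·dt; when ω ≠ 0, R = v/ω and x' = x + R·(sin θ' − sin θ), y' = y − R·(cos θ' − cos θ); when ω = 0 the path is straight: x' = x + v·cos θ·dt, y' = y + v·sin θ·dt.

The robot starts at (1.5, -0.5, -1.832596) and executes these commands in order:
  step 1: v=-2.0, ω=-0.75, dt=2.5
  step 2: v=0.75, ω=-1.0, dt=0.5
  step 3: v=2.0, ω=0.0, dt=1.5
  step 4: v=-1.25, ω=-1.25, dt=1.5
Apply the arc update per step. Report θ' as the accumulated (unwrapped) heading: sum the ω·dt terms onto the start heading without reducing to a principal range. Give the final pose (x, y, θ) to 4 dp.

(3.1247, 2.4932, -6.0826)

step 1: θ'=-3.7076 (R=2.6667) → pose (5.5058, 1.0606, -3.7076)
step 2: θ'=-4.2076 (R=-0.7500) → pose (5.2516, 1.3309, -4.2076)
step 3: θ'=-4.2076 (straight) → pose (3.8007, 3.9568, -4.2076)
step 4: θ'=-6.0826 (R=1.0000) → pose (3.1247, 2.4932, -6.0826)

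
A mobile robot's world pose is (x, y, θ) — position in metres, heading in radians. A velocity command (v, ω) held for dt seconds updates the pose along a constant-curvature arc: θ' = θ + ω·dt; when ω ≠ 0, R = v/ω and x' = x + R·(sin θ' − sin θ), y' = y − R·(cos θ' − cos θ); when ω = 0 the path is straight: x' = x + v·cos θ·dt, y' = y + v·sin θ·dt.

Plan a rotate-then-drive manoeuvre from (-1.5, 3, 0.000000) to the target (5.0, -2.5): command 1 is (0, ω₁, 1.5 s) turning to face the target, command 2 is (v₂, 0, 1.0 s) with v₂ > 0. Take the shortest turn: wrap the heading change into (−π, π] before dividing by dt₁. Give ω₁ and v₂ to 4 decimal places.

ω₁ = -0.4682, v₂ = 8.5147

heading to target = atan2(-2.5−3, 5−-1.5) = -0.7023
Δθ = wrap(-0.7023 − 0.0000) = -0.7023; ω₁ = Δθ/dt₁ = -0.4682
distance = √((5−-1.5)² + (-2.5−3)²) = 8.5147; v₂ = distance/dt₂ = 8.5147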